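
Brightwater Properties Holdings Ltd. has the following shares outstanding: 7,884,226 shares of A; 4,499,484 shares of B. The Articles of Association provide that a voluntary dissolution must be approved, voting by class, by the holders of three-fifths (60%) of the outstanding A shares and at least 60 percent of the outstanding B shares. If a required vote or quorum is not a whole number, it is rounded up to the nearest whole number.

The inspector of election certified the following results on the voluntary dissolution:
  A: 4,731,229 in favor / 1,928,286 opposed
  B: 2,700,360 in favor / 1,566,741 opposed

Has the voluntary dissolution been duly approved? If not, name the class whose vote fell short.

A: 3/5 of 7884226 = 4730535.60, rounded up to 4730536; 4,730,536 required, 4,731,229 in favor — approved.
B: 3/5 of 4499484 = 2699690.40, rounded up to 2699691; 2,699,691 required, 2,700,360 in favor — approved.

Approved — every class gave the required vote.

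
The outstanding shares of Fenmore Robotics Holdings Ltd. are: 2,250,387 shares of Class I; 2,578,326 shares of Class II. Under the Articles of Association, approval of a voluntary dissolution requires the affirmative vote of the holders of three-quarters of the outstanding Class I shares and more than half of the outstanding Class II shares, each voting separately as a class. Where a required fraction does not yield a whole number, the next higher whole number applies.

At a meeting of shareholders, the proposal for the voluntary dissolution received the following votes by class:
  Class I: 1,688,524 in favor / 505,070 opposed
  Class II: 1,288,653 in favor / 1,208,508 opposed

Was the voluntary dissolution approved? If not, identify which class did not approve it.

Class I: 3/4 of 2250387 = 1687790.25, rounded up to 1687791; 1,687,791 required, 1,688,524 in favor — approved.
Class II: a majority of 2578326 is 1289164; 1,289,164 required, 1,288,653 in favor — not approved.

Not approved — the Class II shares did not give the required vote.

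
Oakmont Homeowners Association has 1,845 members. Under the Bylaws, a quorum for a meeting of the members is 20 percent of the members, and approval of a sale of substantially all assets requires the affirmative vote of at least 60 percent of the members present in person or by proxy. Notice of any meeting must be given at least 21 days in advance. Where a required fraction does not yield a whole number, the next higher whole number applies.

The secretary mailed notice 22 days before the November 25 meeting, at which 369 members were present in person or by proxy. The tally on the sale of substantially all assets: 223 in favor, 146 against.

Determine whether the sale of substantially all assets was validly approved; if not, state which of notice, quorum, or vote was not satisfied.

Notice: 22 days given; 21 required. Satisfied.
Quorum: 20% of 1,845 = 369; 369 present. Satisfied.
Vote: requires three-fifths of those present (369); 3/5 of 369 = 221.40, rounded up to 222, so 222 needed; 223 in favor. Satisfied.

Valid — all requirements satisfied.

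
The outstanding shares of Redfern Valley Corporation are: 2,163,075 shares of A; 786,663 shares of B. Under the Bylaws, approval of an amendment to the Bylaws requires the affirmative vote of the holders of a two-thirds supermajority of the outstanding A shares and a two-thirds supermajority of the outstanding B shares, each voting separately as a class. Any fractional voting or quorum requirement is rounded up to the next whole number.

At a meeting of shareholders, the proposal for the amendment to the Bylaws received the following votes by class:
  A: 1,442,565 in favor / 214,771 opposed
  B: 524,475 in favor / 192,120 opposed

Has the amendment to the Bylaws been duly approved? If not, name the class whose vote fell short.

A: 2/3 of 2163075 = 1442050; 1,442,050 required, 1,442,565 in favor — approved.
B: 2/3 of 786663 = 524442; 524,442 required, 524,475 in favor — approved.

Approved — every class gave the required vote.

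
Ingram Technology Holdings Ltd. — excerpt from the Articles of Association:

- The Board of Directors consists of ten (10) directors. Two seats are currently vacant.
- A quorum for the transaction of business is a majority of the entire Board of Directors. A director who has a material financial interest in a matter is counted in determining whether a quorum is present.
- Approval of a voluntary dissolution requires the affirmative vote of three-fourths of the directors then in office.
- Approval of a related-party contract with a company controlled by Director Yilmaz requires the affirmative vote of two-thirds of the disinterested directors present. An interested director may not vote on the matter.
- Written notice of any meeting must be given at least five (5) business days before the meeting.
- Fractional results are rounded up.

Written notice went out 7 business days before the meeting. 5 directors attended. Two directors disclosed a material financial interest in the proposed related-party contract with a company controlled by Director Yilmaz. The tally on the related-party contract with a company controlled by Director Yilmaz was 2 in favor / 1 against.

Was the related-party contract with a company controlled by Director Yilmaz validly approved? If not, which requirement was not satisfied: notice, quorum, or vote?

Notice: 7 business days given; 5 required (7 ≥ 5). Satisfied.
Quorum: 5 present (interested directors count toward quorum); quorum is 6. Not satisfied.
Vote: the related-party contract with a company controlled by Director Yilmaz requires two-thirds of the disinterested directors present (5 − 2 = 3). 2/3 of 3 = 2, so 2 affirmative votes are needed; 2 voted in favor. Satisfied. (Moot — without a quorum no business can be validly transacted.)

Invalid — quorum requirement not satisfied.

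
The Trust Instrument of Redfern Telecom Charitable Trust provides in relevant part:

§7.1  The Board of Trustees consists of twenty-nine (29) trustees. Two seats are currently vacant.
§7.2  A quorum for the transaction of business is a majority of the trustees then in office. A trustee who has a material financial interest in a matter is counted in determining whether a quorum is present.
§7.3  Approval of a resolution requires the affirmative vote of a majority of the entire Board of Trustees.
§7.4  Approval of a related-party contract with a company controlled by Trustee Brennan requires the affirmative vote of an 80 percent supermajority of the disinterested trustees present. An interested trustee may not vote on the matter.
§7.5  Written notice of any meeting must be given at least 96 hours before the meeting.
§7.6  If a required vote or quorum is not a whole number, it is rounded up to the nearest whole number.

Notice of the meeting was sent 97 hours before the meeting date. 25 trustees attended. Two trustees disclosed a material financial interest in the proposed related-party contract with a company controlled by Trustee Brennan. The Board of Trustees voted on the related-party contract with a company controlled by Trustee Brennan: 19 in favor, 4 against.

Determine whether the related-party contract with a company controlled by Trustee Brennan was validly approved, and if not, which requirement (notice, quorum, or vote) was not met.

Valid — all requirements satisfied.

Notice: 97 hours given; 96 required (97 ≥ 96). Satisfied.
Quorum: 25 present (interested trustees count toward quorum); quorum is 14. Satisfied.
Vote: the related-party contract with a company controlled by Trustee Brennan requires four-fifths of the disinterested trustees present (25 − 2 = 23). 4/5 of 23 = 18.40, rounded up to 19, so 19 affirmative votes are needed; 19 voted in favor. Satisfied.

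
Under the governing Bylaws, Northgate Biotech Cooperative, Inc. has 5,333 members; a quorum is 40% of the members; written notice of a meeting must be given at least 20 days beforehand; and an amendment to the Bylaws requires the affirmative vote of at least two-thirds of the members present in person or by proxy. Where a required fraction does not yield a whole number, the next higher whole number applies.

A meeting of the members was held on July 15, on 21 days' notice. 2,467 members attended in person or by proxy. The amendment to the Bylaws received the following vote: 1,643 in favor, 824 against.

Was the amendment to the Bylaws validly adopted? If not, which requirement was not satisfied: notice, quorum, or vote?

Notice: 21 days given; 20 required. Satisfied.
Quorum: 40% of 5,333 = 2,133.20, rounded up to 2,134; 2,467 present. Satisfied.
Vote: requires two-thirds of those present (2,467); 2/3 of 2467 = 1644.67, rounded up to 1645, so 1,645 needed; 1,643 in favor. Not satisfied.

Invalid — vote requirement not satisfied.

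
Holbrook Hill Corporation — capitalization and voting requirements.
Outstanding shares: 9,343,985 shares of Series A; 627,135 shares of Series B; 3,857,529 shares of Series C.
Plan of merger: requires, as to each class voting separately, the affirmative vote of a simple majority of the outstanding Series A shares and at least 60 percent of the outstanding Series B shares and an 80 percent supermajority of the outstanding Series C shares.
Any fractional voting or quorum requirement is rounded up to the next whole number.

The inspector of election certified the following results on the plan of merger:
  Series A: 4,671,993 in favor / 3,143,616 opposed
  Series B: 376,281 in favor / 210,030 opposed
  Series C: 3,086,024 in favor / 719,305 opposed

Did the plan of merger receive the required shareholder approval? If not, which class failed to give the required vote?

Approved — every class gave the required vote.

Series A: a majority of 9343985 is 4671993; 4,671,993 required, 4,671,993 in favor — approved.
Series B: 3/5 of 627135 = 376281; 376,281 required, 376,281 in favor — approved.
Series C: 4/5 of 3857529 = 3086023.20, rounded up to 3086024; 3,086,024 required, 3,086,024 in favor — approved.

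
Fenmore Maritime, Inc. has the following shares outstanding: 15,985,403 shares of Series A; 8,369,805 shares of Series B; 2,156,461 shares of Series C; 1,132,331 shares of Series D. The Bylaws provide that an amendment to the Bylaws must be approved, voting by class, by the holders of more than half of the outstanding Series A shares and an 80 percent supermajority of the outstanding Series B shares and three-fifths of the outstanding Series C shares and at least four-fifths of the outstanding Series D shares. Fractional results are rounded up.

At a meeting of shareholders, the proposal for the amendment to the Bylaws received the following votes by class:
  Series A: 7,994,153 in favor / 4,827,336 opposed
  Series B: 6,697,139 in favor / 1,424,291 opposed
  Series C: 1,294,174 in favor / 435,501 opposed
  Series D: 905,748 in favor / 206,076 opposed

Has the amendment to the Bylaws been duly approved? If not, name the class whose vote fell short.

Series A: a majority of 15985403 is 7992702; 7,992,702 required, 7,994,153 in favor — approved.
Series B: 4/5 of 8369805 = 6695844; 6,695,844 required, 6,697,139 in favor — approved.
Series C: 3/5 of 2156461 = 1293876.60, rounded up to 1293877; 1,293,877 required, 1,294,174 in favor — approved.
Series D: 4/5 of 1132331 = 905864.80, rounded up to 905865; 905,865 required, 905,748 in favor — not approved.

Not approved — the Series D shares did not give the required vote.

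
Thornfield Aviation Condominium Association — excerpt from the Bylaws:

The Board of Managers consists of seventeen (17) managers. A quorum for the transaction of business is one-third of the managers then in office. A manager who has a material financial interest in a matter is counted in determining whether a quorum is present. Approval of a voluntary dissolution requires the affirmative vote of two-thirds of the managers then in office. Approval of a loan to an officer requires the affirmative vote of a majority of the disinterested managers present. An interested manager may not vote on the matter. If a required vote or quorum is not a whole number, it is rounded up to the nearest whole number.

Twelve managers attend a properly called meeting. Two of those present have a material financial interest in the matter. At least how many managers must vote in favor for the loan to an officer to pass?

The loan to an officer requires a majority of the disinterested managers present (12 − 2 = 10).
A majority of 10 is 6.

6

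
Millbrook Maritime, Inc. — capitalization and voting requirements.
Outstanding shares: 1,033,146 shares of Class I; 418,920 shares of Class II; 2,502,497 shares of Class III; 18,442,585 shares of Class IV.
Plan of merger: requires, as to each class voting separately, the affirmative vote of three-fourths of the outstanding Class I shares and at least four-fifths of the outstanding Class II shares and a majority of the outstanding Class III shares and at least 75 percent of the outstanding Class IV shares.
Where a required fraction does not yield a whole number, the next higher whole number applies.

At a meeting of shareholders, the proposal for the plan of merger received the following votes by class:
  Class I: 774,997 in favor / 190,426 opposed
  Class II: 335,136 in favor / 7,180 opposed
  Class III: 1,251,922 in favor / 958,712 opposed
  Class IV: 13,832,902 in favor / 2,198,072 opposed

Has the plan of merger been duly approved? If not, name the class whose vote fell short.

Class I: 3/4 of 1033146 = 774859.50, rounded up to 774860; 774,860 required, 774,997 in favor — approved.
Class II: 4/5 of 418920 = 335136; 335,136 required, 335,136 in favor — approved.
Class III: a majority of 2502497 is 1251249; 1,251,249 required, 1,251,922 in favor — approved.
Class IV: 3/4 of 18442585 = 13831938.75, rounded up to 13831939; 13,831,939 required, 13,832,902 in favor — approved.

Approved — every class gave the required vote.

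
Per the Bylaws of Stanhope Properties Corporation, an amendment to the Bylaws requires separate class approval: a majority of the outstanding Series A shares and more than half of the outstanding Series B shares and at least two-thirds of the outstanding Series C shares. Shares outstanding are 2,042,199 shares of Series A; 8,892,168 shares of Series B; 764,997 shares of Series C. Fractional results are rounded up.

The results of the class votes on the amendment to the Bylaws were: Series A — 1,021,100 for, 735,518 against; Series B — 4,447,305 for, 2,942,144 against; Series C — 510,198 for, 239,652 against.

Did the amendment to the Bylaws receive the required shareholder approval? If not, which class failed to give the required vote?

Approved — every class gave the required vote.

Series A: a majority of 2042199 is 1021100; 1,021,100 required, 1,021,100 in favor — approved.
Series B: a majority of 8892168 is 4446085; 4,446,085 required, 4,447,305 in favor — approved.
Series C: 2/3 of 764997 = 509998; 509,998 required, 510,198 in favor — approved.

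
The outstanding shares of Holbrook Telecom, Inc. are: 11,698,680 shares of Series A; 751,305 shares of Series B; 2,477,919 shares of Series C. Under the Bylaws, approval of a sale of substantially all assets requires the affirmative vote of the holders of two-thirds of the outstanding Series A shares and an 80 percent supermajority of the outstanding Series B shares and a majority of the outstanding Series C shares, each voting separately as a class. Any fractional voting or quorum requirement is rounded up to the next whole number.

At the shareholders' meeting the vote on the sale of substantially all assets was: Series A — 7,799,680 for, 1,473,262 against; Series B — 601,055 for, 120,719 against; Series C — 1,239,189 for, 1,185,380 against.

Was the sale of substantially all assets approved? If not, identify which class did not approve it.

Approved — every class gave the required vote.

Series A: 2/3 of 11698680 = 7799120; 7,799,120 required, 7,799,680 in favor — approved.
Series B: 4/5 of 751305 = 601044; 601,044 required, 601,055 in favor — approved.
Series C: a majority of 2477919 is 1238960; 1,238,960 required, 1,239,189 in favor — approved.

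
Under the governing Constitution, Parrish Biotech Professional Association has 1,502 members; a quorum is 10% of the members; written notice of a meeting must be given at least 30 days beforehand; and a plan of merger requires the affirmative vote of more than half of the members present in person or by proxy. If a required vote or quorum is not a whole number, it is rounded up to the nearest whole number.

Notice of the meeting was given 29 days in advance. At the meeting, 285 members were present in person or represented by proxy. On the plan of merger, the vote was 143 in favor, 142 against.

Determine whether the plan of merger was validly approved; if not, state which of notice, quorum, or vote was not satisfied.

Invalid — notice requirement not satisfied.

Notice: 29 days given; 30 required. Not satisfied.
Quorum: 10% of 1,502 = 150.20, rounded up to 151; 285 present. Satisfied.
Vote: requires a majority of those present (285); a majority of 285 is 143, so 143 needed; 143 in favor. Satisfied.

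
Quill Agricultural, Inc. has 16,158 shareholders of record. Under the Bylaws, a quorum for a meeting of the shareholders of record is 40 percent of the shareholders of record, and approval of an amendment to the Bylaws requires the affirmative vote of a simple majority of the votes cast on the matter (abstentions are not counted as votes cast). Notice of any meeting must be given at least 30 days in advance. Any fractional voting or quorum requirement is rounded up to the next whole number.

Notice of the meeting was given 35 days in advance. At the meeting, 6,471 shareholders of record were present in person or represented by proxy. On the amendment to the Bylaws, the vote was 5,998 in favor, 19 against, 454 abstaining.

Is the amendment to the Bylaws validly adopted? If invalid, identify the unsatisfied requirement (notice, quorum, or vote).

Valid — all requirements satisfied.

Notice: 35 days given; 30 required. Satisfied.
Quorum: 40% of 16,158 = 6,463.20, rounded up to 6,464; 6,471 present. Satisfied.
Vote: requires a majority of the votes cast (6,471 − 454 abstaining = 6,017); a majority of 6017 is 3009, so 3,009 needed; 5,998 in favor. Satisfied.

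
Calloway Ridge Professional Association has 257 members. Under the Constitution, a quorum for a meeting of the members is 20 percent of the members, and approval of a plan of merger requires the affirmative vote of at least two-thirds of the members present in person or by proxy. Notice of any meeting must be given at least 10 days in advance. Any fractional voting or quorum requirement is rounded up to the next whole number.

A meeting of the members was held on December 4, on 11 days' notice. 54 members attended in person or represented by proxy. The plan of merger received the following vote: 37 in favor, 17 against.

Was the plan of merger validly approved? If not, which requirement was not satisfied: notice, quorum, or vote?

Notice: 11 days given; 10 required. Satisfied.
Quorum: 20% of 257 = 51.40, rounded up to 52; 54 present. Satisfied.
Vote: requires two-thirds of those present (54); 2/3 of 54 = 36, so 36 needed; 37 in favor. Satisfied.

Valid — all requirements satisfied.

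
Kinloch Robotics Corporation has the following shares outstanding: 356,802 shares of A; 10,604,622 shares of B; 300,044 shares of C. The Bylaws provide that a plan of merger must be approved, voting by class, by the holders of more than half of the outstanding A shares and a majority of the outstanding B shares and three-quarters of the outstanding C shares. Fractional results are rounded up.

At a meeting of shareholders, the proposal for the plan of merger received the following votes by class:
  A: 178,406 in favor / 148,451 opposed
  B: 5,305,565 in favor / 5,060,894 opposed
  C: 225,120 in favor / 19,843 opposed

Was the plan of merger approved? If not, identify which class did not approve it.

A: a majority of 356802 is 178402; 178,402 required, 178,406 in favor — approved.
B: a majority of 10604622 is 5302312; 5,302,312 required, 5,305,565 in favor — approved.
C: 3/4 of 300044 = 225033; 225,033 required, 225,120 in favor — approved.

Approved — every class gave the required vote.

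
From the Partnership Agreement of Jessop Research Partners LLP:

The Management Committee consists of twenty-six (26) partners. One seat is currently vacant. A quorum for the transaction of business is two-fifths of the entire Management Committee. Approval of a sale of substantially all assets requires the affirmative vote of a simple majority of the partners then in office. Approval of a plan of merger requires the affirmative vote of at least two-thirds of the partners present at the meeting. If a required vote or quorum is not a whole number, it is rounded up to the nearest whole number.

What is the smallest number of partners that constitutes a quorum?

2/5 of 26 = 10.40, rounded up to 11.

11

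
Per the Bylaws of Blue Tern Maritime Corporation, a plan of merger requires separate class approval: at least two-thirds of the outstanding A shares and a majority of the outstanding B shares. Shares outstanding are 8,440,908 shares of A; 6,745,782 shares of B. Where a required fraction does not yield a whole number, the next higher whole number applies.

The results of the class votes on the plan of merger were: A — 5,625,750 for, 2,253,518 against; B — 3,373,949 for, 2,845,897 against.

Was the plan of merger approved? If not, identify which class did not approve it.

Not approved — the A shares did not give the required vote.

A: 2/3 of 8440908 = 5627272; 5,627,272 required, 5,625,750 in favor — not approved.
B: a majority of 6745782 is 3372892; 3,372,892 required, 3,373,949 in favor — approved.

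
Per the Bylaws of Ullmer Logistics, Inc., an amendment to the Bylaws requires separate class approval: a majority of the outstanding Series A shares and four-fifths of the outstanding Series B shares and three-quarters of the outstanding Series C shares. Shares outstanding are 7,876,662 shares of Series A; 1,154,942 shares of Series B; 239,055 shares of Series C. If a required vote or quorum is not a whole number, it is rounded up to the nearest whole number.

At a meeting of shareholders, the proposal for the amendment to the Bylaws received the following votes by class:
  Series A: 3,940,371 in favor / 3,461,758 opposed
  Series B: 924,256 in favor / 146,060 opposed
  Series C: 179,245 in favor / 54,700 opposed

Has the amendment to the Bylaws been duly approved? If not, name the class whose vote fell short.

Not approved — the Series C shares did not give the required vote.

Series A: a majority of 7876662 is 3938332; 3,938,332 required, 3,940,371 in favor — approved.
Series B: 4/5 of 1154942 = 923953.60, rounded up to 923954; 923,954 required, 924,256 in favor — approved.
Series C: 3/4 of 239055 = 179291.25, rounded up to 179292; 179,292 required, 179,245 in favor — not approved.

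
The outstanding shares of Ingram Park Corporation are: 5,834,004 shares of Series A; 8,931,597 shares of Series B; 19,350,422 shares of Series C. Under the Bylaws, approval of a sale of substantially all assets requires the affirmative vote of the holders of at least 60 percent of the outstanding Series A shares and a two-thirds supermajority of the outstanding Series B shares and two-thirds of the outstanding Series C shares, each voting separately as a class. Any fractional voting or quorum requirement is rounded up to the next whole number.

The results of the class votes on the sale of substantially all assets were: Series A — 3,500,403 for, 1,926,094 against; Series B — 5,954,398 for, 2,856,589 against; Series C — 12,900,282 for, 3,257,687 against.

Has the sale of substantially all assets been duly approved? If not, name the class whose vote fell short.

Approved — every class gave the required vote.

Series A: 3/5 of 5834004 = 3500402.40, rounded up to 3500403; 3,500,403 required, 3,500,403 in favor — approved.
Series B: 2/3 of 8931597 = 5954398; 5,954,398 required, 5,954,398 in favor — approved.
Series C: 2/3 of 19350422 = 12900281.33, rounded up to 12900282; 12,900,282 required, 12,900,282 in favor — approved.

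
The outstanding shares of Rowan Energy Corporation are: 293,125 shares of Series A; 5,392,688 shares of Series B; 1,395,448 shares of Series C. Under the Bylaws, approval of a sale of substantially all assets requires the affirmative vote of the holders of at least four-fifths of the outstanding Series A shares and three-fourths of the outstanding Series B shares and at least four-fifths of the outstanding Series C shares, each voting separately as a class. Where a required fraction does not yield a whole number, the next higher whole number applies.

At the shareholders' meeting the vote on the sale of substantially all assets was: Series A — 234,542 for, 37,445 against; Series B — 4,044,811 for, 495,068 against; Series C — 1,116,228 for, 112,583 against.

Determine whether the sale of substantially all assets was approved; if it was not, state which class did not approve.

Series A: 4/5 of 293125 = 234500; 234,500 required, 234,542 in favor — approved.
Series B: 3/4 of 5392688 = 4044516; 4,044,516 required, 4,044,811 in favor — approved.
Series C: 4/5 of 1395448 = 1116358.40, rounded up to 1116359; 1,116,359 required, 1,116,228 in favor — not approved.

Not approved — the Series C shares did not give the required vote.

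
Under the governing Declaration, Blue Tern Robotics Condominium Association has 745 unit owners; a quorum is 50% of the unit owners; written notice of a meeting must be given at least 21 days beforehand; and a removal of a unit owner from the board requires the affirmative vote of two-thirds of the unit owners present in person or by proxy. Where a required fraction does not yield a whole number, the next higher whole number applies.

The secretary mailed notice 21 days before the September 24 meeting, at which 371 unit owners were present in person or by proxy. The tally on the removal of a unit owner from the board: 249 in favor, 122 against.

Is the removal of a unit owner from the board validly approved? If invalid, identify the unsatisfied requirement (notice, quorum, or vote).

Notice: 21 days given; 21 required. Satisfied.
Quorum: 50% of 745 = 372.50, rounded up to 373; 371 present. Not satisfied.
Vote: requires two-thirds of those present (371); 2/3 of 371 = 247.33, rounded up to 248, so 248 needed; 249 in favor. Satisfied.

Invalid — quorum requirement not satisfied.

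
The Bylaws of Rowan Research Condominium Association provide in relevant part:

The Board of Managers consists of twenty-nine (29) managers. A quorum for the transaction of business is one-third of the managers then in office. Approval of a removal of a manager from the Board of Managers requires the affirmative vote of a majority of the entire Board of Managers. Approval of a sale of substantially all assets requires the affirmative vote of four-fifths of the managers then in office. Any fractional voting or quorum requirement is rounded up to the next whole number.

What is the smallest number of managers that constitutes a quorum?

1/3 of 29 = 9.67, rounded up to 10.

10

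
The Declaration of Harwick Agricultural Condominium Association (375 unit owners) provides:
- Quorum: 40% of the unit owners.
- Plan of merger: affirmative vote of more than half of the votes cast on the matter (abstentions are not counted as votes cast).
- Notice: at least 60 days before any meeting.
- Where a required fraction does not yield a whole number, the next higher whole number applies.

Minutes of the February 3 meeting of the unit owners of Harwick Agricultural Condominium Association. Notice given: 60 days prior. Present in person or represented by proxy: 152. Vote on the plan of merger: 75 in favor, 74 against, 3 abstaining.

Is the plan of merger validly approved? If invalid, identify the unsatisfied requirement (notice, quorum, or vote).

Notice: 60 days given; 60 required. Satisfied.
Quorum: 40% of 375 = 150; 152 present. Satisfied.
Vote: requires a majority of the votes cast (152 − 3 abstaining = 149); a majority of 149 is 75, so 75 needed; 75 in favor. Satisfied.

Valid — all requirements satisfied.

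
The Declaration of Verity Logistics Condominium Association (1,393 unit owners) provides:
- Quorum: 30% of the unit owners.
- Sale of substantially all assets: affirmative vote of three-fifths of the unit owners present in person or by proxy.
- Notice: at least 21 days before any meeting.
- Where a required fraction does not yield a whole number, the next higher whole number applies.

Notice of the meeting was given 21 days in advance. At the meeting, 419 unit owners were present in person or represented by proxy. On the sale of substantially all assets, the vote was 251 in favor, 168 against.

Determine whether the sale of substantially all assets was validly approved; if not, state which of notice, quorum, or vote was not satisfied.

Invalid — vote requirement not satisfied.

Notice: 21 days given; 21 required. Satisfied.
Quorum: 30% of 1,393 = 417.90, rounded up to 418; 419 present. Satisfied.
Vote: requires three-fifths of those present (419); 3/5 of 419 = 251.40, rounded up to 252, so 252 needed; 251 in favor. Not satisfied.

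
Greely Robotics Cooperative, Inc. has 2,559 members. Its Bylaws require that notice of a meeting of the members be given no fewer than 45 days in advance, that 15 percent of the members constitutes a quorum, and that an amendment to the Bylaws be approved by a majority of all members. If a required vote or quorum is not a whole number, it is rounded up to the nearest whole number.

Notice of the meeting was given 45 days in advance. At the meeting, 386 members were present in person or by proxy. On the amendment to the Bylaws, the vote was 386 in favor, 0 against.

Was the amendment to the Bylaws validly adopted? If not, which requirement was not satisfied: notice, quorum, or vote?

Invalid — vote requirement not satisfied.

Notice: 45 days given; 45 required. Satisfied.
Quorum: 15% of 2,559 = 383.85, rounded up to 384; 386 present. Satisfied.
Vote: requires a majority of all members (2,559); a majority of 2559 is 1280, so 1,280 needed; 386 in favor. Not satisfied.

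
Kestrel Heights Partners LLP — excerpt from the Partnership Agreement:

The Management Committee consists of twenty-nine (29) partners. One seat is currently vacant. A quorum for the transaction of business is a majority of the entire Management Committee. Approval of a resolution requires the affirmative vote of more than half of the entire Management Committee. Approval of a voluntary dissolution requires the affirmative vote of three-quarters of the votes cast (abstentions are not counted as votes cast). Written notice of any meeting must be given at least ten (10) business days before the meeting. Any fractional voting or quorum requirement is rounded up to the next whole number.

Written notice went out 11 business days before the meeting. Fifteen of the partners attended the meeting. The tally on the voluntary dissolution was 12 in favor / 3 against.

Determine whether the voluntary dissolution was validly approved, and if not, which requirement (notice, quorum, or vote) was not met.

Valid — all requirements satisfied.

Notice: 11 business days given; 10 required (11 ≥ 10). Satisfied.
Quorum: 15 present; quorum is 15. Satisfied.
Vote: the voluntary dissolution requires three-fourths of the votes cast (15). 3/4 of 15 = 11.25, rounded up to 12, so 12 affirmative votes are needed; 12 voted in favor. Satisfied.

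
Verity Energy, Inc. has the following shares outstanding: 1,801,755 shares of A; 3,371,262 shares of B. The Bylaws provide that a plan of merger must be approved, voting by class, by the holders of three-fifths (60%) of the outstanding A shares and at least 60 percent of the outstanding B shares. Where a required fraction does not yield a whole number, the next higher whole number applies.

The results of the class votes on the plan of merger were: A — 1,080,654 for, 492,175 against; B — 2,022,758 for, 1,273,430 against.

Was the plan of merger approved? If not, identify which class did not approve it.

Not approved — the A shares did not give the required vote.

A: 3/5 of 1801755 = 1081053; 1,081,053 required, 1,080,654 in favor — not approved.
B: 3/5 of 3371262 = 2022757.20, rounded up to 2022758; 2,022,758 required, 2,022,758 in favor — approved.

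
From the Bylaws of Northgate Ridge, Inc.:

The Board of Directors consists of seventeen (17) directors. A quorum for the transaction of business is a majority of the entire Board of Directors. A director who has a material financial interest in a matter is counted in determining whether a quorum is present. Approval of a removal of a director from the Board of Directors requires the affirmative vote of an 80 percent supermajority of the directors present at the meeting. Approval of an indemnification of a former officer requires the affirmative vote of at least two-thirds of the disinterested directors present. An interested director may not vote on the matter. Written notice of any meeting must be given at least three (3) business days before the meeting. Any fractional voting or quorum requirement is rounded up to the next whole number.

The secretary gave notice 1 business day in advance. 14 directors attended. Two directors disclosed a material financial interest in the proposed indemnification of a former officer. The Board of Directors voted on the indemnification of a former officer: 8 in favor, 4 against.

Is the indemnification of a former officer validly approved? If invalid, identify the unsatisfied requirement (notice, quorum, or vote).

Invalid — notice requirement not satisfied.

Notice: 1 business day given; 3 required (1 < 3). Not satisfied.
Quorum: 14 present (interested directors count toward quorum); quorum is 9. Satisfied.
Vote: the indemnification of a former officer requires two-thirds of the disinterested directors present (14 − 2 = 12). 2/3 of 12 = 8, so 8 affirmative votes are needed; 8 voted in favor. Satisfied.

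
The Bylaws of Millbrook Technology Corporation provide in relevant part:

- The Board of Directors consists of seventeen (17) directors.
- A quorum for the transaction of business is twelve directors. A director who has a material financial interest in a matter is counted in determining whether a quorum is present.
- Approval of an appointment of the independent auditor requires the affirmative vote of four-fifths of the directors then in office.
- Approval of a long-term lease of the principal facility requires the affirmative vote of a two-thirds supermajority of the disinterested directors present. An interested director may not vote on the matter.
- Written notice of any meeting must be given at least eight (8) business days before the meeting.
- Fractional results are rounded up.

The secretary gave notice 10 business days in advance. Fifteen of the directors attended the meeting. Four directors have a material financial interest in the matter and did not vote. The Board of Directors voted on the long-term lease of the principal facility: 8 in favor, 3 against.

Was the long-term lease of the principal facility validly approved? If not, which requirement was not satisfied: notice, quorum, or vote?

Notice: 10 business days given; 8 required (10 ≥ 8). Satisfied.
Quorum: 15 present (interested directors count toward quorum); quorum is 12. Satisfied.
Vote: the long-term lease of the principal facility requires two-thirds of the disinterested directors present (15 − 4 = 11). 2/3 of 11 = 7.33, rounded up to 8, so 8 affirmative votes are needed; 8 voted in favor. Satisfied.

Valid — all requirements satisfied.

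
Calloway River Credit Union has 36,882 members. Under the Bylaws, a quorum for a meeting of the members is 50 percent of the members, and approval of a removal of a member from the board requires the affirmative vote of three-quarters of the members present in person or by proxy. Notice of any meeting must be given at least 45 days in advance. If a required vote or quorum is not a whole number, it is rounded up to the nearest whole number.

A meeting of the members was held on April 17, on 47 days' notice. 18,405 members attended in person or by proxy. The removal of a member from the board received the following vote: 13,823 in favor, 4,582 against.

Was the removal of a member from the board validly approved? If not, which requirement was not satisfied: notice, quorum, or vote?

Invalid — quorum requirement not satisfied.

Notice: 47 days given; 45 required. Satisfied.
Quorum: 50% of 36,882 = 18,441; 18,405 present. Not satisfied.
Vote: requires three-fourths of those present (18,405); 3/4 of 18405 = 13803.75, rounded up to 13804, so 13,804 needed; 13,823 in favor. Satisfied.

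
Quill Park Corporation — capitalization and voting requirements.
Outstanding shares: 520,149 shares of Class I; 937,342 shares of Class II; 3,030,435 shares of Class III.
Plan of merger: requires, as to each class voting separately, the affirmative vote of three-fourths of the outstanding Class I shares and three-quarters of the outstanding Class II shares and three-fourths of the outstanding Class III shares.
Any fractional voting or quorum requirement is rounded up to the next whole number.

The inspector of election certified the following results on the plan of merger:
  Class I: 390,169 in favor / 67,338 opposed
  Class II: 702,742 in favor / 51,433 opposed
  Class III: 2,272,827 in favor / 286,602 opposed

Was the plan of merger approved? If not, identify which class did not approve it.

Not approved — the Class II shares did not give the required vote.

Class I: 3/4 of 520149 = 390111.75, rounded up to 390112; 390,112 required, 390,169 in favor — approved.
Class II: 3/4 of 937342 = 703006.50, rounded up to 703007; 703,007 required, 702,742 in favor — not approved.
Class III: 3/4 of 3030435 = 2272826.25, rounded up to 2272827; 2,272,827 required, 2,272,827 in favor — approved.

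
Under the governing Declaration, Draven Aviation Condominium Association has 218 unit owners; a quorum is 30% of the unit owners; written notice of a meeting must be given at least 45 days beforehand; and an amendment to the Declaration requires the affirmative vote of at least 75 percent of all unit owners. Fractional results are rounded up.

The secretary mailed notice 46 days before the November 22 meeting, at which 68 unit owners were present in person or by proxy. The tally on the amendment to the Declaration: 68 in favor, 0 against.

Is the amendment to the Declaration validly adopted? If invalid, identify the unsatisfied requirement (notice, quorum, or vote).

Invalid — vote requirement not satisfied.

Notice: 46 days given; 45 required. Satisfied.
Quorum: 30% of 218 = 65.40, rounded up to 66; 68 present. Satisfied.
Vote: requires three-fourths of all unit owners (218); 3/4 of 218 = 163.50, rounded up to 164, so 164 needed; 68 in favor. Not satisfied.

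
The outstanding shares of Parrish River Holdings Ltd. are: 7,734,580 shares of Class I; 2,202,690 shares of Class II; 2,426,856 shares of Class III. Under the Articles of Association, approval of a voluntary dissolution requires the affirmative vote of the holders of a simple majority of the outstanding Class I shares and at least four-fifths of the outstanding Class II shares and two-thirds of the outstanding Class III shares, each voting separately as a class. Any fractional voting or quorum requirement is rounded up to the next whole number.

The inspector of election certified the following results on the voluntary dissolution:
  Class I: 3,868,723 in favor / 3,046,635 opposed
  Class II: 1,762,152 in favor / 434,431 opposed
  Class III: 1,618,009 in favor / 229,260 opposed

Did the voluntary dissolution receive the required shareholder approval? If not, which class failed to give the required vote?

Class I: a majority of 7734580 is 3867291; 3,867,291 required, 3,868,723 in favor — approved.
Class II: 4/5 of 2202690 = 1762152; 1,762,152 required, 1,762,152 in favor — approved.
Class III: 2/3 of 2426856 = 1617904; 1,617,904 required, 1,618,009 in favor — approved.

Approved — every class gave the required vote.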